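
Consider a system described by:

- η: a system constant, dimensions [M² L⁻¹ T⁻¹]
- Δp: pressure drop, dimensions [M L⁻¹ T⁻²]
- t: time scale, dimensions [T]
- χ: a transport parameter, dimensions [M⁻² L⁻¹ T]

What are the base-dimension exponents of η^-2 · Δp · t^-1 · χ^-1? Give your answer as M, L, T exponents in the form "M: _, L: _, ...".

Collect each base-dimension exponent across the product:
  M: −2·(2) + (1) − (0) − (-2) = -1
  L: −2·(-1) + (-1) − (0) − (-1) = 2
  T: −2·(-1) + (-2) − (1) − (1) = -2
So the dimensions are [M⁻¹ L² T⁻²].

M: -1, L: 2, T: -2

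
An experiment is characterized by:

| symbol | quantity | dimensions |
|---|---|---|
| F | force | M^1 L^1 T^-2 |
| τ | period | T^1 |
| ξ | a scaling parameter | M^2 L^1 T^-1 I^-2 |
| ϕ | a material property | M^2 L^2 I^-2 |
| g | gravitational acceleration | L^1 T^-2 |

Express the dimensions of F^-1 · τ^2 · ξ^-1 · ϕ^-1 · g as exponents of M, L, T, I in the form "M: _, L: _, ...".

Collect each base-dimension exponent across the product:
  M: −(1) + 2·(0) − (2) − (2) + (0) = -5
  L: −(1) + 2·(0) − (1) − (2) + (1) = -3
  T: −(-2) + 2·(1) − (-1) − (0) + (-2) = 3
  I: −(0) + 2·(0) − (-2) − (-2) + (0) = 4
So the dimensions are [M⁻⁵ L⁻³ T³ I⁴].

M: -5, L: -3, T: 3, I: 4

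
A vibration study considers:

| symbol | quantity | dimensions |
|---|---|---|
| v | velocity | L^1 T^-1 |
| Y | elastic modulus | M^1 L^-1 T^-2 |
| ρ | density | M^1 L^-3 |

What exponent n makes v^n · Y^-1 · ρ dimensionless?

2

Balance the L exponent: (1)·n from v, plus −(-1) + (-3) = -2 from the rest, must sum to zero.
n − 2 = 0, so n = 2.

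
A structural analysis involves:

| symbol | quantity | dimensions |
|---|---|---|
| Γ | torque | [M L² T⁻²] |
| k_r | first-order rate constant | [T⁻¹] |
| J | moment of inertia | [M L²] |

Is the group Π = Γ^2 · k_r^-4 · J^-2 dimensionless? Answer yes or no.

Sum the exponent of each base dimension across the product:
  M: 2·[Γ]_M − 4·[k_r]_M − 2·[J]_M = 2·(1) − 4·(0) − 2·(1) = 0
  L: 2·[Γ]_L − 4·[k_r]_L − 2·[J]_L = 2·(2) − 4·(0) − 2·(2) = 0
  T: 2·[Γ]_T − 4·[k_r]_T − 2·[J]_T = 2·(-2) − 4·(-1) − 2·(0) = 0
All base exponents vanish — dimensionless.

yes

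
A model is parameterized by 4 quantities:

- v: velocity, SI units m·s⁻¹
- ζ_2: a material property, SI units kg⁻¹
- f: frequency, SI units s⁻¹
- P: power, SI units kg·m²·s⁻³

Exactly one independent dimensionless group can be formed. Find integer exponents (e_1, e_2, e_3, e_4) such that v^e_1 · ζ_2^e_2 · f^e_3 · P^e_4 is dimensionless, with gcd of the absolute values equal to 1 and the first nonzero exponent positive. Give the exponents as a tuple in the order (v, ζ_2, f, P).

M: e_1·(0) + e_2·(-1) + e_3·(0) + e_4·(1) = 0
L: e_1·(1) + e_2·(0) + e_3·(0) + e_4·(2) = 0
T: e_1·(-1) + e_2·(0) + e_3·(-1) + e_4·(-3) = 0
Solving this homogeneous linear system for the smallest-integer solution (first nonzero entry positive) gives (2, -1, 1, -1).

(2, -1, 1, -1)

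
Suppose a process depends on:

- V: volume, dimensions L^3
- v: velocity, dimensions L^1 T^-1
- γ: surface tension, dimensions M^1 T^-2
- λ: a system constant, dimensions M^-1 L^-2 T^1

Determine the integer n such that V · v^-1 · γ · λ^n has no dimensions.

Balance the M exponent: (-1)·n from λ, plus (0) − (0) + (1) = 1 from the rest, must sum to zero.
−n + 1 = 0, so n = 1.

1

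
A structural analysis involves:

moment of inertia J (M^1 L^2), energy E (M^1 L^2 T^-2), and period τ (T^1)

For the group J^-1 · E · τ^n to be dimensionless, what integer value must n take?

Balance the T exponent: (1)·n from τ, plus −(0) + (-2) = -2 from the rest, must sum to zero.
n − 2 = 0, so n = 2.

2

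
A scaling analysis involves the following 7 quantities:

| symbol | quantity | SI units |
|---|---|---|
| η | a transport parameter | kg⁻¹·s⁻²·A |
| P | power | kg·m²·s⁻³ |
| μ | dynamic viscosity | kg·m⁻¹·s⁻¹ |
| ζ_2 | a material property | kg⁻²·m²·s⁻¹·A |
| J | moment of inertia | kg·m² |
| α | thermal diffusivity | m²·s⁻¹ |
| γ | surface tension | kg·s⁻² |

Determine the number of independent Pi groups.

There are 7 variables and 4 base dimensions (M, L, T, I).
The dimension matrix has rank 4.
Independent dimensionless groups: 7 − 4 = 3.

3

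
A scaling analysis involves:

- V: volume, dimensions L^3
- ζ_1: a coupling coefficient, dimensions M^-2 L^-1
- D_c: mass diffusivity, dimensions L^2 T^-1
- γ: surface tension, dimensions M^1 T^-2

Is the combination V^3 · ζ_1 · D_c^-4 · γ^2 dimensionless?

yes

Sum the exponent of each base dimension across the product:
  M: 3·[V]_M + [ζ_1]_M − 4·[D_c]_M + 2·[γ]_M = 3·(0) + (-2) − 4·(0) + 2·(1) = 0
  L: 3·[V]_L + [ζ_1]_L − 4·[D_c]_L + 2·[γ]_L = 3·(3) + (-1) − 4·(2) + 2·(0) = 0
  T: 3·[V]_T + [ζ_1]_T − 4·[D_c]_T + 2·[γ]_T = 3·(0) + (0) − 4·(-1) + 2·(-2) = 0
All base exponents vanish — dimensionless.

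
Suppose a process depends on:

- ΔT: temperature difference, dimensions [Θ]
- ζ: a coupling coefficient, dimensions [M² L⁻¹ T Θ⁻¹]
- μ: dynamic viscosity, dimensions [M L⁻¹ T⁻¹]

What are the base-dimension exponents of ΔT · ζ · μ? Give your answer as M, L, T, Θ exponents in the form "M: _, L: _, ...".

M: 3, L: -2, T: 0, Θ: 0

Collect each base-dimension exponent across the product:
  M: (0) + (2) + (1) = 3
  L: (0) + (-1) + (-1) = -2
  T: (0) + (1) + (-1) = 0
  Θ: (1) + (-1) + (0) = 0
So the dimensions are [M³ L⁻²].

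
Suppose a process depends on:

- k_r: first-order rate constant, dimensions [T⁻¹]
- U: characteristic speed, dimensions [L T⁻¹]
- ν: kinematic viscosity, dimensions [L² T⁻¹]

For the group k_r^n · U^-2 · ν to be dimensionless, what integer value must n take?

1

Balance the T exponent: (-1)·n from k_r, plus −2·(-1) + (-1) = 1 from the rest, must sum to zero.
−n + 1 = 0, so n = 1.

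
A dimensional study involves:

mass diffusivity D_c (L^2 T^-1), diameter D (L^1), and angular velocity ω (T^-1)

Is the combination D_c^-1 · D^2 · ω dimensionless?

yes

Sum the exponent of each base dimension across the product:
  L: −[D_c]_L + 2·[D]_L + [ω]_L = −(2) + 2·(1) + (0) = 0
  T: −[D_c]_T + 2·[D]_T + [ω]_T = −(-1) + 2·(0) + (-1) = 0
All base exponents vanish — dimensionless.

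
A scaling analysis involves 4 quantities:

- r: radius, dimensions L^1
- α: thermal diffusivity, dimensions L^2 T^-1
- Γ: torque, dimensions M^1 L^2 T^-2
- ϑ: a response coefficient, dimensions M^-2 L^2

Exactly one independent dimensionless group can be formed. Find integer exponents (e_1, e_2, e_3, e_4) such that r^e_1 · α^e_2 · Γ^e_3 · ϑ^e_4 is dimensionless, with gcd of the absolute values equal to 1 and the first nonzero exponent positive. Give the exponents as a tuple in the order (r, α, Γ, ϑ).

M: e_1·(0) + e_2·(0) + e_3·(1) + e_4·(-2) = 0
L: e_1·(1) + e_2·(2) + e_3·(2) + e_4·(2) = 0
T: e_1·(0) + e_2·(-1) + e_3·(-2) + e_4·(0) = 0
Solving this homogeneous linear system for the smallest-integer solution (first nonzero entry positive) gives (2, -4, 2, 1).

(2, -4, 2, 1)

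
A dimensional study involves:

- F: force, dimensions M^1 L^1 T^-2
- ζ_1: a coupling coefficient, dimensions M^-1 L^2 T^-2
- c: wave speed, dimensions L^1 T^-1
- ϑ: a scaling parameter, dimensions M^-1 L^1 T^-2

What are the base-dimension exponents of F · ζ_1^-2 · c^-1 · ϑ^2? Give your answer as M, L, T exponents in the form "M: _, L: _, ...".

M: 1, L: -2, T: -1

Collect each base-dimension exponent across the product:
  M: (1) − 2·(-1) − (0) + 2·(-1) = 1
  L: (1) − 2·(2) − (1) + 2·(1) = -2
  T: (-2) − 2·(-2) − (-1) + 2·(-2) = -1
So the dimensions are [M L⁻² T⁻¹].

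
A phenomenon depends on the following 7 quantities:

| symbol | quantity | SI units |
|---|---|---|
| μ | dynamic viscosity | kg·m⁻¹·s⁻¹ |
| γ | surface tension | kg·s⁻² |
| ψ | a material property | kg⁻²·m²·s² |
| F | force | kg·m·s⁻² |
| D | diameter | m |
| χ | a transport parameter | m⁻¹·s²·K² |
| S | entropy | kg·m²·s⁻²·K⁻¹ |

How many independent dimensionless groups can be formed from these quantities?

3

There are 7 variables and 4 base dimensions (M, L, T, Θ).
The dimension matrix has rank 4.
Independent dimensionless groups: 7 − 4 = 3.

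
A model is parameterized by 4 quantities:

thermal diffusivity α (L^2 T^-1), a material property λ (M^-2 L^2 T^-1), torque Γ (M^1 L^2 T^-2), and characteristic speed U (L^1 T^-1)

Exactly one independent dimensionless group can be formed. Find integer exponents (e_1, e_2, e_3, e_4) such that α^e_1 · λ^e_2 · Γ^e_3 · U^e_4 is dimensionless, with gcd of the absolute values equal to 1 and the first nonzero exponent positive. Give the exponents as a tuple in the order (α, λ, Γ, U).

M: e_1·(0) + e_2·(-2) + e_3·(1) + e_4·(0) = 0
L: e_1·(2) + e_2·(2) + e_3·(2) + e_4·(1) = 0
T: e_1·(-1) + e_2·(-1) + e_3·(-2) + e_4·(-1) = 0
Solving this homogeneous linear system for the smallest-integer solution (first nonzero entry positive) gives (1, -1, -2, 4).

(1, -1, -2, 4)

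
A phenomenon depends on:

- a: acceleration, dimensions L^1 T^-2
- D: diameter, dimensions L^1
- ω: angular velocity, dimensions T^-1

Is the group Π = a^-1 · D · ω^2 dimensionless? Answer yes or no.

Sum the exponent of each base dimension across the product:
  M: −[a]_M + [D]_M + 2·[ω]_M = −(0) + (0) + 2·(0) = 0
  L: −[a]_L + [D]_L + 2·[ω]_L = −(1) + (1) + 2·(0) = 0
  T: −[a]_T + [D]_T + 2·[ω]_T = −(-2) + (0) + 2·(-1) = 0
  N: −[a]_N + [D]_N + 2·[ω]_N = −(0) + (0) + 2·(0) = 0
All base exponents vanish — dimensionless.

yes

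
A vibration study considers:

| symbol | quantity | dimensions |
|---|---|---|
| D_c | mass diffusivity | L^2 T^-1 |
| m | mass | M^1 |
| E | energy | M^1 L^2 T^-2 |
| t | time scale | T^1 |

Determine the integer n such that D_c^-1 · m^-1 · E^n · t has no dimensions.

1

Balance the M exponent: (1)·n from E, plus −(0) − (1) + (0) = -1 from the rest, must sum to zero.
n − 1 = 0, so n = 1.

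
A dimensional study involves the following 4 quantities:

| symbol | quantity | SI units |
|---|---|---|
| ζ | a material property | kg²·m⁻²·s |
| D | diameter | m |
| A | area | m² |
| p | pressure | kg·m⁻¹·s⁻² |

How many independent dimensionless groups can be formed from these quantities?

1

There are 4 variables and 3 base dimensions (M, L, T).
The dimension matrix has rank 3.
Independent dimensionless groups: 4 − 3 = 1.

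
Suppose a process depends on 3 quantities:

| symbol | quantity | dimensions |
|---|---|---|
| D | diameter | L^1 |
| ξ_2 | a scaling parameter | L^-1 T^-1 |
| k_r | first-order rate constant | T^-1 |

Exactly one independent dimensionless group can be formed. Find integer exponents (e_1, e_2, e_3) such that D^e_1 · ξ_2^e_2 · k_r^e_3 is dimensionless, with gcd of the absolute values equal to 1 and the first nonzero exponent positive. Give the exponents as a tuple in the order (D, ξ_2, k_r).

L: e_1·(1) + e_2·(-1) + e_3·(0) = 0
T: e_1·(0) + e_2·(-1) + e_3·(-1) = 0
Solving this homogeneous linear system for the smallest-integer solution (first nonzero entry positive) gives (1, 1, -1).

(1, 1, -1)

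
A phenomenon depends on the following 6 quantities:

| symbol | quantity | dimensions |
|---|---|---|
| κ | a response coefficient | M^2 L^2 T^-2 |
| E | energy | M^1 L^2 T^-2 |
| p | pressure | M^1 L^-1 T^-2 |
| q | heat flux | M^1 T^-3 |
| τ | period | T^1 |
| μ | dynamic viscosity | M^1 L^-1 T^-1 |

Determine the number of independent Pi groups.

There are 6 variables and 3 base dimensions (M, L, T).
The dimension matrix has rank 3.
Independent dimensionless groups: 6 − 3 = 3.

3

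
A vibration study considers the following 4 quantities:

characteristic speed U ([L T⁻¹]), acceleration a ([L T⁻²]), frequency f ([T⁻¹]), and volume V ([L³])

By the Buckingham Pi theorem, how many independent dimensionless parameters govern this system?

There are 4 variables and 2 base dimensions (L, T).
The dimension matrix has rank 2.
Independent dimensionless groups: 4 − 2 = 2.

2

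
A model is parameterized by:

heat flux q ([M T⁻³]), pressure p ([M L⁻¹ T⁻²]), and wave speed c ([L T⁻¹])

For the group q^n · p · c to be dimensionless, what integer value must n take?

-1

Balance the M exponent: (1)·n from q, plus (1) + (0) = 1 from the rest, must sum to zero.
n + 1 = 0, so n = -1.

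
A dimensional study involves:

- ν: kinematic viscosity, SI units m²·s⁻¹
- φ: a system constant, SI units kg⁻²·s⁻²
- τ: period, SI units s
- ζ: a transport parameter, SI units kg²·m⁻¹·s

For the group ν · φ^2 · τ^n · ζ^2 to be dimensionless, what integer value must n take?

3

Balance the T exponent: (1)·n from τ, plus (-1) + 2·(-2) + 2·(1) = -3 from the rest, must sum to zero.
n − 3 = 0, so n = 3.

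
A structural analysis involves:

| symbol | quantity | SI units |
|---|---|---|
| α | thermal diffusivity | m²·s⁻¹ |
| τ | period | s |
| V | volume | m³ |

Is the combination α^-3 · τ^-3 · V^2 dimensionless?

Sum the exponent of each base dimension across the product:
  L: −3·[α]_L − 3·[τ]_L + 2·[V]_L = −3·(2) − 3·(0) + 2·(3) = 0
  T: −3·[α]_T − 3·[τ]_T + 2·[V]_T = −3·(-1) − 3·(1) + 2·(0) = 0
All base exponents vanish — dimensionless.

yes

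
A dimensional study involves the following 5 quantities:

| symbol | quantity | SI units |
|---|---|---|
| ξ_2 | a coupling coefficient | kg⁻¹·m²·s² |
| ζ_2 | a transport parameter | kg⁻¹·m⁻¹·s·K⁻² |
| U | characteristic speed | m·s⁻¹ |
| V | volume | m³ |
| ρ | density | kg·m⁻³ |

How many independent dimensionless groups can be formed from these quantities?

1

There are 5 variables and 4 base dimensions (M, L, T, Θ).
The dimension matrix has rank 4.
Independent dimensionless groups: 5 − 4 = 1.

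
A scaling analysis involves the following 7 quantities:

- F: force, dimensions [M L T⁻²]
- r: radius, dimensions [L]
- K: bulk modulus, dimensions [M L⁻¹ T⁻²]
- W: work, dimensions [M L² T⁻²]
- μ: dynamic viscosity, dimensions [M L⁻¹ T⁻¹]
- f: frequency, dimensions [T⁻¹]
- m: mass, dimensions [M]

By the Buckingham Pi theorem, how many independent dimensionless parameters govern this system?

4

There are 7 variables and 3 base dimensions (M, L, T).
The dimension matrix has rank 3.
Independent dimensionless groups: 7 − 3 = 4.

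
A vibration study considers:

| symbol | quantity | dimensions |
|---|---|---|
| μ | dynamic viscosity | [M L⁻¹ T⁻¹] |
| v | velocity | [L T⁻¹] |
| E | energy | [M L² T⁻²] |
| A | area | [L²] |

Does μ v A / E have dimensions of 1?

Sum the exponent of each base dimension across the product:
  M: [μ]_M + [v]_M − [E]_M + [A]_M = (1) + (0) − (1) + (0) = 0
  L: [μ]_L + [v]_L − [E]_L + [A]_L = (-1) + (1) − (2) + (2) = 0
  T: [μ]_T + [v]_T − [E]_T + [A]_T = (-1) + (-1) − (-2) + (0) = 0
All base exponents vanish — dimensionless.

yes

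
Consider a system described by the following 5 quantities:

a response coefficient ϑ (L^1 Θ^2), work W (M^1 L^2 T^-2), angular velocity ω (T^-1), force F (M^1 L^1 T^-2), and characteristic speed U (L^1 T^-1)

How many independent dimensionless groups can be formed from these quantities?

1

There are 5 variables and 4 base dimensions (M, L, T, Θ).
The dimension matrix has rank 4.
Independent dimensionless groups: 5 − 4 = 1.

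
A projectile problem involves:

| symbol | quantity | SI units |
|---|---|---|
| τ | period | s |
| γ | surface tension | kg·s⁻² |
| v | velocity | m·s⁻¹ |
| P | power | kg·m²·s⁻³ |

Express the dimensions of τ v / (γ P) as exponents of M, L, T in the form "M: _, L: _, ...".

M: -2, L: -1, T: 5

Collect each base-dimension exponent across the product:
  M: (0) − (1) + (0) − (1) = -2
  L: (0) − (0) + (1) − (2) = -1
  T: (1) − (-2) + (-1) − (-3) = 5
So the dimensions are [M⁻² L⁻¹ T⁵].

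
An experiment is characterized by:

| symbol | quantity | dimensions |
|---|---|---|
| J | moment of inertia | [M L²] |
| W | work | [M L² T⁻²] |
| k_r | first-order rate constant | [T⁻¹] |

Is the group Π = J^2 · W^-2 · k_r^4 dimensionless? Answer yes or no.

yes

Sum the exponent of each base dimension across the product:
  M: 2·[J]_M − 2·[W]_M + 4·[k_r]_M = 2·(1) − 2·(1) + 4·(0) = 0
  L: 2·[J]_L − 2·[W]_L + 4·[k_r]_L = 2·(2) − 2·(2) + 4·(0) = 0
  T: 2·[J]_T − 2·[W]_T + 4·[k_r]_T = 2·(0) − 2·(-2) + 4·(-1) = 0
  Θ: 2·[J]_Θ − 2·[W]_Θ + 4·[k_r]_Θ = 2·(0) − 2·(0) + 4·(0) = 0
All base exponents vanish — dimensionless.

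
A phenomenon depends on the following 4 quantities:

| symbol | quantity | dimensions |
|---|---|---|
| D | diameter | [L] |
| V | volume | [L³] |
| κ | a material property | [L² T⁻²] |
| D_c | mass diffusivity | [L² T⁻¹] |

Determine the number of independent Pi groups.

There are 4 variables and 2 base dimensions (L, T).
The dimension matrix has rank 2.
Independent dimensionless groups: 4 − 2 = 2.

2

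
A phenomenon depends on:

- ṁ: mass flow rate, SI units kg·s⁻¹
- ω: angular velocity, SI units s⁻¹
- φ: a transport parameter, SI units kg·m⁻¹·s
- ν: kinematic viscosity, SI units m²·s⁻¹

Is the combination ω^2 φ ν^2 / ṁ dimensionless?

Sum the exponent of each base dimension across the product:
  M: −[ṁ]_M + 2·[ω]_M + [φ]_M + 2·[ν]_M = −(1) + 2·(0) + (1) + 2·(0) = 0
  L: −[ṁ]_L + 2·[ω]_L + [φ]_L + 2·[ν]_L = −(0) + 2·(0) + (-1) + 2·(2) = 3
  T: −[ṁ]_T + 2·[ω]_T + [φ]_T + 2·[ν]_T = −(-1) + 2·(-1) + (1) + 2·(-1) = -2
Net dimensions [L³ T⁻²] ≠ [1] — not dimensionless.

no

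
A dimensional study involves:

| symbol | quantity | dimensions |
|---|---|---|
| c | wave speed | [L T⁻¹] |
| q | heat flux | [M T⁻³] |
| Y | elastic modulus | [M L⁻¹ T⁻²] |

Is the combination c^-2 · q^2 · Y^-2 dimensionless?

yes

Sum the exponent of each base dimension across the product:
  M: −2·[c]_M + 2·[q]_M − 2·[Y]_M = −2·(0) + 2·(1) − 2·(1) = 0
  L: −2·[c]_L + 2·[q]_L − 2·[Y]_L = −2·(1) + 2·(0) − 2·(-1) = 0
  T: −2·[c]_T + 2·[q]_T − 2·[Y]_T = −2·(-1) + 2·(-3) − 2·(-2) = 0
  Θ: −2·[c]_Θ + 2·[q]_Θ − 2·[Y]_Θ = −2·(0) + 2·(0) − 2·(0) = 0
All base exponents vanish — dimensionless.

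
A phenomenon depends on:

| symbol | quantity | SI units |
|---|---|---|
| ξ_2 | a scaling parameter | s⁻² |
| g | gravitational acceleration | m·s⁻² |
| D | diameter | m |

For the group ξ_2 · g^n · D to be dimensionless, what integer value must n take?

-1

Balance the L exponent: (1)·n from g, plus (0) + (1) = 1 from the rest, must sum to zero.
n + 1 = 0, so n = -1.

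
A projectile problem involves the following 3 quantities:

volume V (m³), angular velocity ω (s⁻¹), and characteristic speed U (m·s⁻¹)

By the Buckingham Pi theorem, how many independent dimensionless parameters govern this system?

There are 3 variables and 2 base dimensions (L, T).
The dimension matrix has rank 2.
Independent dimensionless groups: 3 − 2 = 1.

1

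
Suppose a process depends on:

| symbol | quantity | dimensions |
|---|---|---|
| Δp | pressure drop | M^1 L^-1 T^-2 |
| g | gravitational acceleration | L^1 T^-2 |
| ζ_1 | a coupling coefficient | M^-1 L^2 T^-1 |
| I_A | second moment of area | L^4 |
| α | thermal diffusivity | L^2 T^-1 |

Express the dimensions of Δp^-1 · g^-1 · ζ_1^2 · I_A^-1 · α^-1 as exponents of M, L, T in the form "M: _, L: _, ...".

M: -3, L: -2, T: 3

Collect each base-dimension exponent across the product:
  M: −(1) − (0) + 2·(-1) − (0) − (0) = -3
  L: −(-1) − (1) + 2·(2) − (4) − (2) = -2
  T: −(-2) − (-2) + 2·(-1) − (0) − (-1) = 3
So the dimensions are [M⁻³ L⁻² T³].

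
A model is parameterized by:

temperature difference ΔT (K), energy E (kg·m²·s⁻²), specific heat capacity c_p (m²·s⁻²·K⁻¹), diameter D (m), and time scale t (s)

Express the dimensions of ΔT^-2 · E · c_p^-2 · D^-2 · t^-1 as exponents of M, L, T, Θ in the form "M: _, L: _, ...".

Collect each base-dimension exponent across the product:
  M: −2·(0) + (1) − 2·(0) − 2·(0) − (0) = 1
  L: −2·(0) + (2) − 2·(2) − 2·(1) − (0) = -4
  T: −2·(0) + (-2) − 2·(-2) − 2·(0) − (1) = 1
  Θ: −2·(1) + (0) − 2·(-1) − 2·(0) − (0) = 0
So the dimensions are [M L⁻⁴ T].

M: 1, L: -4, T: 1, Θ: 0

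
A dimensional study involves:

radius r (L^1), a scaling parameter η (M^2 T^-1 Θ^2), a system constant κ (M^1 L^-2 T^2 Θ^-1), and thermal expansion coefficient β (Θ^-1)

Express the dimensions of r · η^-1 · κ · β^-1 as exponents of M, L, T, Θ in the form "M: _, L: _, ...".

M: -1, L: -1, T: 3, Θ: -2

Collect each base-dimension exponent across the product:
  M: (0) − (2) + (1) − (0) = -1
  L: (1) − (0) + (-2) − (0) = -1
  T: (0) − (-1) + (2) − (0) = 3
  Θ: (0) − (2) + (-1) − (-1) = -2
So the dimensions are [M⁻¹ L⁻¹ T³ Θ⁻²].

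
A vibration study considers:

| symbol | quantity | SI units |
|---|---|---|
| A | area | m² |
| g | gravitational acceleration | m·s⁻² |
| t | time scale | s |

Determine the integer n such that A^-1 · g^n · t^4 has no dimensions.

Balance the L exponent: (1)·n from g, plus −(2) + 4·(0) = -2 from the rest, must sum to zero.
n − 2 = 0, so n = 2.

2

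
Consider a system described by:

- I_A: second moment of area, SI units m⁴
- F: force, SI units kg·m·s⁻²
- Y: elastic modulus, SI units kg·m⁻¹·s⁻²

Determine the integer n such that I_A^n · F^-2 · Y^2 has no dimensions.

Balance the L exponent: (4)·n from I_A, plus −2·(1) + 2·(-1) = -4 from the rest, must sum to zero.
4n − 4 = 0, so n = 1.

1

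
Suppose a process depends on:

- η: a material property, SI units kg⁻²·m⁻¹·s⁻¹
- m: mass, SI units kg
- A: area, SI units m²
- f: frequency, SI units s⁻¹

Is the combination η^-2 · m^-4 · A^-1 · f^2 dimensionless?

Sum the exponent of each base dimension across the product:
  M: −2·[η]_M − 4·[m]_M − [A]_M + 2·[f]_M = −2·(-2) − 4·(1) − (0) + 2·(0) = 0
  L: −2·[η]_L − 4·[m]_L − [A]_L + 2·[f]_L = −2·(-1) − 4·(0) − (2) + 2·(0) = 0
  T: −2·[η]_T − 4·[m]_T − [A]_T + 2·[f]_T = −2·(-1) − 4·(0) − (0) + 2·(-1) = 0
All base exponents vanish — dimensionless.

yes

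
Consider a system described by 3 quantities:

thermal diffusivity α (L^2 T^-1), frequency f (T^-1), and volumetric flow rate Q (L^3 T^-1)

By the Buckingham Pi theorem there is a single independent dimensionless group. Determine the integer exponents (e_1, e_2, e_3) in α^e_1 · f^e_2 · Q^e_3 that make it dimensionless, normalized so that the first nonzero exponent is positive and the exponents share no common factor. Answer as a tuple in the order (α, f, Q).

(3, -1, -2)

L: e_1·(2) + e_2·(0) + e_3·(3) = 0
T: e_1·(-1) + e_2·(-1) + e_3·(-1) = 0
Solving this homogeneous linear system for the smallest-integer solution (first nonzero entry positive) gives (3, -1, -2).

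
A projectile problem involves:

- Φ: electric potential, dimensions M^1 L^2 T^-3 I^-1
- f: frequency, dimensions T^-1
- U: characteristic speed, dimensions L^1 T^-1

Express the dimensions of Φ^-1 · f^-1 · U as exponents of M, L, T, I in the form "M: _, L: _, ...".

M: -1, L: -1, T: 3, I: 1

Collect each base-dimension exponent across the product:
  M: −(1) − (0) + (0) = -1
  L: −(2) − (0) + (1) = -1
  T: −(-3) − (-1) + (-1) = 3
  I: −(-1) − (0) + (0) = 1
So the dimensions are [M⁻¹ L⁻¹ T³ I].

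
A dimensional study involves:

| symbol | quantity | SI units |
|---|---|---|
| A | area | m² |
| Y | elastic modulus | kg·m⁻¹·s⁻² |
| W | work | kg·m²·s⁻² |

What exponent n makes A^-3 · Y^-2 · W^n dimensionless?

2

Balance the M exponent: (1)·n from W, plus −3·(0) − 2·(1) = -2 from the rest, must sum to zero.
n − 2 = 0, so n = 2.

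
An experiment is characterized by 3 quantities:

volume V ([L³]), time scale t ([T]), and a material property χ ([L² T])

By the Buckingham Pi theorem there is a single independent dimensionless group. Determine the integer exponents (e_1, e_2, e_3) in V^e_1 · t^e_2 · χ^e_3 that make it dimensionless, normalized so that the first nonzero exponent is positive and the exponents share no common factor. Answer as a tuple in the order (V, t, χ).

L: e_1·(3) + e_2·(0) + e_3·(2) = 0
T: e_1·(0) + e_2·(1) + e_3·(1) = 0
Solving this homogeneous linear system for the smallest-integer solution (first nonzero entry positive) gives (2, 3, -3).

(2, 3, -3)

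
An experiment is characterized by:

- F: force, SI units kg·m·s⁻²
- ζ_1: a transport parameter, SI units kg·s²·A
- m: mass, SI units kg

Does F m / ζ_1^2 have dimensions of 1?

Sum the exponent of each base dimension across the product:
  M: [F]_M − 2·[ζ_1]_M + [m]_M = (1) − 2·(1) + (1) = 0
  L: [F]_L − 2·[ζ_1]_L + [m]_L = (1) − 2·(0) + (0) = 1
  T: [F]_T − 2·[ζ_1]_T + [m]_T = (-2) − 2·(2) + (0) = -6
  I: [F]_I − 2·[ζ_1]_I + [m]_I = (0) − 2·(1) + (0) = -2
Net dimensions [L T⁻⁶ I⁻²] ≠ [1] — not dimensionless.

no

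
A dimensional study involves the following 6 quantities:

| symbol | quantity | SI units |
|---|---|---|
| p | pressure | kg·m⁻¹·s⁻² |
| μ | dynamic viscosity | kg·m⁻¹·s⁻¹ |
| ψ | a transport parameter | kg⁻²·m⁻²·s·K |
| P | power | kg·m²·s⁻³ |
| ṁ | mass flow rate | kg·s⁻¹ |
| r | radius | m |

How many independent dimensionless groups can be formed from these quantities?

2

There are 6 variables and 4 base dimensions (M, L, T, Θ).
The dimension matrix has rank 4.
Independent dimensionless groups: 6 − 4 = 2.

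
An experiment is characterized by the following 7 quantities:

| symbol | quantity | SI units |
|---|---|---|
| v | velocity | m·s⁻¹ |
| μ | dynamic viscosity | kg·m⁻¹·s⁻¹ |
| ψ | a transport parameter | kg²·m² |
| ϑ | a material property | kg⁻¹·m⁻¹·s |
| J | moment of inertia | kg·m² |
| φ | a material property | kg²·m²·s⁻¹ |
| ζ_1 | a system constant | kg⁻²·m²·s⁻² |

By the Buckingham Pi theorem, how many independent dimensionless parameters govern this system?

4

There are 7 variables and 3 base dimensions (M, L, T).
The dimension matrix has rank 3.
Independent dimensionless groups: 7 − 3 = 4.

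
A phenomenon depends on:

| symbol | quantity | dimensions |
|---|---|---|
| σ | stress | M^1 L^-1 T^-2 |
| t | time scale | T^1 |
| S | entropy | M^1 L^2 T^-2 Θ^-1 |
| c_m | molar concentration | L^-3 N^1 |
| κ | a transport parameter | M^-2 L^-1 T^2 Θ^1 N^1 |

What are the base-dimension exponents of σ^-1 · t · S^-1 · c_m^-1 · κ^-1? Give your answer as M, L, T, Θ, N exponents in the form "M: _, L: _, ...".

Collect each base-dimension exponent across the product:
  M: −(1) + (0) − (1) − (0) − (-2) = 0
  L: −(-1) + (0) − (2) − (-3) − (-1) = 3
  T: −(-2) + (1) − (-2) − (0) − (2) = 3
  Θ: −(0) + (0) − (-1) − (0) − (1) = 0
  N: −(0) + (0) − (0) − (1) − (1) = -2
So the dimensions are [L³ T³ N⁻²].

M: 0, L: 3, T: 3, Θ: 0, N: -2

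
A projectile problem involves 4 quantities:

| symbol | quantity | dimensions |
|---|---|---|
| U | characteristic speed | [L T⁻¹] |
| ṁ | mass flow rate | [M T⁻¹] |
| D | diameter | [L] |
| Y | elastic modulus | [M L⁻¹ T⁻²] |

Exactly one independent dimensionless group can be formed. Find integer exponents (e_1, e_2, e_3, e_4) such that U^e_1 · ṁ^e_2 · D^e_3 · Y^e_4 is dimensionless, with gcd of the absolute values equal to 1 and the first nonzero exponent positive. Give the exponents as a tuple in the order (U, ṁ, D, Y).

M: e_1·(0) + e_2·(1) + e_3·(0) + e_4·(1) = 0
L: e_1·(1) + e_2·(0) + e_3·(1) + e_4·(-1) = 0
T: e_1·(-1) + e_2·(-1) + e_3·(0) + e_4·(-2) = 0
Solving this homogeneous linear system for the smallest-integer solution (first nonzero entry positive) gives (1, 1, -2, -1).

(1, 1, -2, -1)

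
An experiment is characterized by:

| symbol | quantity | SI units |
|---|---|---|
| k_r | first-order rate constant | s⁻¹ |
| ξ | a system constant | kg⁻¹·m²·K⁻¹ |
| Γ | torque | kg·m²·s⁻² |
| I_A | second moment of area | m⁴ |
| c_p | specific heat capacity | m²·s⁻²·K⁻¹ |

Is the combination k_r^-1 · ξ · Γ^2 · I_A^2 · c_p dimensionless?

Sum the exponent of each base dimension across the product:
  M: −[k_r]_M + [ξ]_M + 2·[Γ]_M + 2·[I_A]_M + [c_p]_M = −(0) + (-1) + 2·(1) + 2·(0) + (0) = 1
  L: −[k_r]_L + [ξ]_L + 2·[Γ]_L + 2·[I_A]_L + [c_p]_L = −(0) + (2) + 2·(2) + 2·(4) + (2) = 16
  T: −[k_r]_T + [ξ]_T + 2·[Γ]_T + 2·[I_A]_T + [c_p]_T = −(-1) + (0) + 2·(-2) + 2·(0) + (-2) = -5
  Θ: −[k_r]_Θ + [ξ]_Θ + 2·[Γ]_Θ + 2·[I_A]_Θ + [c_p]_Θ = −(0) + (-1) + 2·(0) + 2·(0) + (-1) = -2
Net dimensions [M L¹⁶ T⁻⁵ Θ⁻²] ≠ [1] — not dimensionless.

no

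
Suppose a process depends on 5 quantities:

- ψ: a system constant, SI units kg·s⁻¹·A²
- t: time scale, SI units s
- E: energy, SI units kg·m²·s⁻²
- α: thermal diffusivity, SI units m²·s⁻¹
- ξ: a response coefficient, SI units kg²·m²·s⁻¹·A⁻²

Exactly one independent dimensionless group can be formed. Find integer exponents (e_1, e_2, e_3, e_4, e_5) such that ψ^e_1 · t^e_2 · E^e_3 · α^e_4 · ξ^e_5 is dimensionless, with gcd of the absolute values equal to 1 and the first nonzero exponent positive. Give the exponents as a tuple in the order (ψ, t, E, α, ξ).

(1, -2, -3, 2, 1)

M: e_1·(1) + e_2·(0) + e_3·(1) + e_4·(0) + e_5·(2) = 0
L: e_1·(0) + e_2·(0) + e_3·(2) + e_4·(2) + e_5·(2) = 0
T: e_1·(-1) + e_2·(1) + e_3·(-2) + e_4·(-1) + e_5·(-1) = 0
I: e_1·(2) + e_2·(0) + e_3·(0) + e_4·(0) + e_5·(-2) = 0
Solving this homogeneous linear system for the smallest-integer solution (first nonzero entry positive) gives (1, -2, -3, 2, 1).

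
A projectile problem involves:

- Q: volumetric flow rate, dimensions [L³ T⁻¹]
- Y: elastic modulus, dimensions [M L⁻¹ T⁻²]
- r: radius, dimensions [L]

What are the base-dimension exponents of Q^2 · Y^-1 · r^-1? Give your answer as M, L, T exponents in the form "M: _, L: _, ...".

Collect each base-dimension exponent across the product:
  M: 2·(0) − (1) − (0) = -1
  L: 2·(3) − (-1) − (1) = 6
  T: 2·(-1) − (-2) − (0) = 0
So the dimensions are [M⁻¹ L⁶].

M: -1, L: 6, T: 0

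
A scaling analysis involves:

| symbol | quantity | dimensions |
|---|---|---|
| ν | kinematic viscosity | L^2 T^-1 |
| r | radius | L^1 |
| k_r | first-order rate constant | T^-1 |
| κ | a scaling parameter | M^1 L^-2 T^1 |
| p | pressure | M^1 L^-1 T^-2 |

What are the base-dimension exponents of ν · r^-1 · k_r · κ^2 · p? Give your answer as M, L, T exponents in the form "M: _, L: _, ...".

M: 3, L: -4, T: -2

Collect each base-dimension exponent across the product:
  M: (0) − (0) + (0) + 2·(1) + (1) = 3
  L: (2) − (1) + (0) + 2·(-2) + (-1) = -4
  T: (-1) − (0) + (-1) + 2·(1) + (-2) = -2
So the dimensions are [M³ L⁻⁴ T⁻²].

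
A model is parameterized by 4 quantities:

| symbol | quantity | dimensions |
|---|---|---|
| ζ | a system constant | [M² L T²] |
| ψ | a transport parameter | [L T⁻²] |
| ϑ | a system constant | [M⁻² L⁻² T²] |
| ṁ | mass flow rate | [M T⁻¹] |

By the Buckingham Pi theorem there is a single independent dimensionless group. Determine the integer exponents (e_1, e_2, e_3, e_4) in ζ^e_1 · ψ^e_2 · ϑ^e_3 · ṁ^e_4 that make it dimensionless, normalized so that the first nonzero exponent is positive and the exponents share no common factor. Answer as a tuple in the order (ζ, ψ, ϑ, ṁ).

(2, 4, 3, 2)

M: e_1·(2) + e_2·(0) + e_3·(-2) + e_4·(1) = 0
L: e_1·(1) + e_2·(1) + e_3·(-2) + e_4·(0) = 0
T: e_1·(2) + e_2·(-2) + e_3·(2) + e_4·(-1) = 0
Solving this homogeneous linear system for the smallest-integer solution (first nonzero entry positive) gives (2, 4, 3, 2).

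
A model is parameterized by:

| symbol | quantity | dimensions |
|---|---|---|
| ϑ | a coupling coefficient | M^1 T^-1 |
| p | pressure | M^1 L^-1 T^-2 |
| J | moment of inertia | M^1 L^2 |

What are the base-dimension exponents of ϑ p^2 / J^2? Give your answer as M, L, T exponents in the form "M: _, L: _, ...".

M: 1, L: -6, T: -5

Collect each base-dimension exponent across the product:
  M: (1) + 2·(1) − 2·(1) = 1
  L: (0) + 2·(-1) − 2·(2) = -6
  T: (-1) + 2·(-2) − 2·(0) = -5
So the dimensions are [M L⁻⁶ T⁻⁵].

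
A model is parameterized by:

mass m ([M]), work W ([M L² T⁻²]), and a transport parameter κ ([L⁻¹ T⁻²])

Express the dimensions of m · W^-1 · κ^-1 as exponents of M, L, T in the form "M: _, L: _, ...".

Collect each base-dimension exponent across the product:
  M: (1) − (1) − (0) = 0
  L: (0) − (2) − (-1) = -1
  T: (0) − (-2) − (-2) = 4
So the dimensions are [L⁻¹ T⁴].

M: 0, L: -1, T: 4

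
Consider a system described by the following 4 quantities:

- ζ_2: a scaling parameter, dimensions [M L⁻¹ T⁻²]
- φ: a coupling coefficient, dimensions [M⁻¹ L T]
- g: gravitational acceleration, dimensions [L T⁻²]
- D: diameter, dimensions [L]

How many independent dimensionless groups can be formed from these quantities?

1

There are 4 variables and 3 base dimensions (M, L, T).
The dimension matrix has rank 3.
Independent dimensionless groups: 4 − 3 = 1.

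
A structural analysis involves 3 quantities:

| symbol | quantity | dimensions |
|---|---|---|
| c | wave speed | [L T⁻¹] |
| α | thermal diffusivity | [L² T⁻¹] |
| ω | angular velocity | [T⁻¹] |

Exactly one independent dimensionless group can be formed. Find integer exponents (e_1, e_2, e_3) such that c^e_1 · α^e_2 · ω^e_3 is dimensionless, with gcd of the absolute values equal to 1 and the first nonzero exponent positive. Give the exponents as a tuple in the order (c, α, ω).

(2, -1, -1)

L: e_1·(1) + e_2·(2) + e_3·(0) = 0
T: e_1·(-1) + e_2·(-1) + e_3·(-1) = 0
Solving this homogeneous linear system for the smallest-integer solution (first nonzero entry positive) gives (2, -1, -1).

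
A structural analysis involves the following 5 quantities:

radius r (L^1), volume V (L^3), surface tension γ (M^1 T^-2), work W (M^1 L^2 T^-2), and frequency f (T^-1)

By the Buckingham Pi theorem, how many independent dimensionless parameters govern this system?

2

There are 5 variables and 3 base dimensions (M, L, T).
The dimension matrix has rank 3.
Independent dimensionless groups: 5 − 3 = 2.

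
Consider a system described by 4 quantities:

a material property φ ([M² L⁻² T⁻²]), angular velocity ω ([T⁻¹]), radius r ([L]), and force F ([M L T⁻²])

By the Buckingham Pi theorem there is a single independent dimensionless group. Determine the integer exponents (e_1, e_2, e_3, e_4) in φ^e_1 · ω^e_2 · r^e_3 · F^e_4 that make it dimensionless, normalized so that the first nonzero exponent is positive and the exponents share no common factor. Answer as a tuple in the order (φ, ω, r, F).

M: e_1·(2) + e_2·(0) + e_3·(0) + e_4·(1) = 0
L: e_1·(-2) + e_2·(0) + e_3·(1) + e_4·(1) = 0
T: e_1·(-2) + e_2·(-1) + e_3·(0) + e_4·(-2) = 0
Solving this homogeneous linear system for the smallest-integer solution (first nonzero entry positive) gives (1, 2, 4, -2).

(1, 2, 4, -2)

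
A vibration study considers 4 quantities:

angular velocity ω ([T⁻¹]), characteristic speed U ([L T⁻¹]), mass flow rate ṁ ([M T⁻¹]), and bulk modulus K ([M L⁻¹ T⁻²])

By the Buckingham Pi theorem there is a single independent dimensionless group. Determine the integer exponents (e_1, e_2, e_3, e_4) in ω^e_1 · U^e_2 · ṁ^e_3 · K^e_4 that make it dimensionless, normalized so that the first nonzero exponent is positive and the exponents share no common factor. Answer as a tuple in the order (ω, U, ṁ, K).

(2, -1, 1, -1)

M: e_1·(0) + e_2·(0) + e_3·(1) + e_4·(1) = 0
L: e_1·(0) + e_2·(1) + e_3·(0) + e_4·(-1) = 0
T: e_1·(-1) + e_2·(-1) + e_3·(-1) + e_4·(-2) = 0
Solving this homogeneous linear system for the smallest-integer solution (first nonzero entry positive) gives (2, -1, 1, -1).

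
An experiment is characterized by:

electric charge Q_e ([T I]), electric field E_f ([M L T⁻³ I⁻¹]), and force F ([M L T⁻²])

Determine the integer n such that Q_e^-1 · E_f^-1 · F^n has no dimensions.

Balance the M exponent: (1)·n from F, plus −(0) − (1) = -1 from the rest, must sum to zero.
n − 1 = 0, so n = 1.

1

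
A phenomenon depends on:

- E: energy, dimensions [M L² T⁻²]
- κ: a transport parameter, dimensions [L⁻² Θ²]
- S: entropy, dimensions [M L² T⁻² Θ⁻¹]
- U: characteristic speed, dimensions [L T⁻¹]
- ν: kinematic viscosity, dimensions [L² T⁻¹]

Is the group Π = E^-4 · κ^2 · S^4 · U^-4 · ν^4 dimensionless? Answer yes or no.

Sum the exponent of each base dimension across the product:
  M: −4·[E]_M + 2·[κ]_M + 4·[S]_M − 4·[U]_M + 4·[ν]_M = −4·(1) + 2·(0) + 4·(1) − 4·(0) + 4·(0) = 0
  L: −4·[E]_L + 2·[κ]_L + 4·[S]_L − 4·[U]_L + 4·[ν]_L = −4·(2) + 2·(-2) + 4·(2) − 4·(1) + 4·(2) = 0
  T: −4·[E]_T + 2·[κ]_T + 4·[S]_T − 4·[U]_T + 4·[ν]_T = −4·(-2) + 2·(0) + 4·(-2) − 4·(-1) + 4·(-1) = 0
  Θ: −4·[E]_Θ + 2·[κ]_Θ + 4·[S]_Θ − 4·[U]_Θ + 4·[ν]_Θ = −4·(0) + 2·(2) + 4·(-1) − 4·(0) + 4·(0) = 0
All base exponents vanish — dimensionless.

yes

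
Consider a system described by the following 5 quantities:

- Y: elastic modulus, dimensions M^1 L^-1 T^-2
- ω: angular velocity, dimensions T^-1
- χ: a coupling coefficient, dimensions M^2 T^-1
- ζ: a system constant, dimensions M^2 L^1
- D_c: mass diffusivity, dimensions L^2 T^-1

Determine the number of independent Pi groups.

There are 5 variables and 3 base dimensions (M, L, T).
The dimension matrix has rank 3.
Independent dimensionless groups: 5 − 3 = 2.

2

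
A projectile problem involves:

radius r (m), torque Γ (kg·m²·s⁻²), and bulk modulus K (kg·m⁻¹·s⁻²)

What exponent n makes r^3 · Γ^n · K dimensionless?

-1

Balance the M exponent: (1)·n from Γ, plus 3·(0) + (1) = 1 from the rest, must sum to zero.
n + 1 = 0, so n = -1.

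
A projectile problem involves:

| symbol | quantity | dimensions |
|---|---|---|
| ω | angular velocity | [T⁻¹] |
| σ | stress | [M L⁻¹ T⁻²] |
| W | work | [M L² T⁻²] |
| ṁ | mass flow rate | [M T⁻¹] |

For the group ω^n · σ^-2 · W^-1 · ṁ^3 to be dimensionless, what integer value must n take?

3

Balance the T exponent: (-1)·n from ω, plus −2·(-2) − (-2) + 3·(-1) = 3 from the rest, must sum to zero.
−n + 3 = 0, so n = 3.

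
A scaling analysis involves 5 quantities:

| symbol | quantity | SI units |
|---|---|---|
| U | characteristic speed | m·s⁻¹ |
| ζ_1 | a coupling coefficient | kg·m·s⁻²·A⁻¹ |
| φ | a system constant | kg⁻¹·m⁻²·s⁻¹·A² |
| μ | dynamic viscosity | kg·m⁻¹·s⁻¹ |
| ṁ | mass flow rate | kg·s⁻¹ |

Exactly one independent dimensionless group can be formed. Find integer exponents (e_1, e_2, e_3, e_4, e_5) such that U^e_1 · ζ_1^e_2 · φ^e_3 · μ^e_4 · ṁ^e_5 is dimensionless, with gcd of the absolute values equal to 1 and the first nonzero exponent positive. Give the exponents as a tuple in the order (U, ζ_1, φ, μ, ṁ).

(4, -2, -1, 4, -3)

M: e_1·(0) + e_2·(1) + e_3·(-1) + e_4·(1) + e_5·(1) = 0
L: e_1·(1) + e_2·(1) + e_3·(-2) + e_4·(-1) + e_5·(0) = 0
T: e_1·(-1) + e_2·(-2) + e_3·(-1) + e_4·(-1) + e_5·(-1) = 0
I: e_1·(0) + e_2·(-1) + e_3·(2) + e_4·(0) + e_5·(0) = 0
Solving this homogeneous linear system for the smallest-integer solution (first nonzero entry positive) gives (4, -2, -1, 4, -3).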